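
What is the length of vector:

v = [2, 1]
2.236

||v||₂ = √((2)² + (1)²) = √5 = 2.236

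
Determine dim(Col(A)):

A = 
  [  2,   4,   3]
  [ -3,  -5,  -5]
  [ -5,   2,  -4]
Row reduce:
R2 → R2 + (3/2)·R1
R3 → R3 + (5/2)·R1
R3 → R3 - (12)·R2
REF = 
  [   2,    4,    3]
  [   0,    1, -1/2]
  [   0,    0, 19/2]
Pivot columns: 1, 2, 3 → 3 pivots.
dim(Col(A)) = number of pivot columns = 3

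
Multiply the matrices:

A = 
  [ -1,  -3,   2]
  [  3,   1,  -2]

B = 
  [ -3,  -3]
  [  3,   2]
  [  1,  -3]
A is 2×3 and B is 3×2, so AB is 2×2. Each entry is (row of A)·(column of B):
AB[1,1] = (-1)(-3) + (-3)(3) + (2)(1) = -4
AB[1,2] = (-1)(-3) + (-3)(2) + (2)(-3) = -9
AB[2,1] = (3)(-3) + (1)(3) + (-2)(1) = -8
AB[2,2] = (3)(-3) + (1)(2) + (-2)(-3) = -1

AB = 
  [ -4,  -9]
  [ -8,  -1]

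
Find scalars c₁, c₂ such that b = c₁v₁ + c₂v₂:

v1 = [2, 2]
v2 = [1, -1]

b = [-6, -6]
c1 = -3, c2 = 0

b = -3·v1 + 0·v2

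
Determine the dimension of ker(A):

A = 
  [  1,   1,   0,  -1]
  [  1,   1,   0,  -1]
nullity(A) = 3

Row reduce:
R2 → R2 - (1)·R1
REF = 
  [  1,   1,   0,  -1]
  [  0,   0,   0,   0]
Pivot columns: 1 → 1 pivot.
rank(A) = 1, so nullity(A) = 4 - 1 = 3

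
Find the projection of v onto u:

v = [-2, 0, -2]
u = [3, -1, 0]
proj_u(v) = [-9/5, 3/5, 0]

v·u = (-2)(3) + (0)(-1) + (-2)(0) = -6
u·u = (3)² + (-1)² + (0)² = 10
proj_u(v) = (v·u / u·u) × u = (-6/10) × u = (-3/5) × u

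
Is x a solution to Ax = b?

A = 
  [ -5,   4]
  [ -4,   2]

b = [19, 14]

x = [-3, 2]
No

Ax = [23, 16] ≠ b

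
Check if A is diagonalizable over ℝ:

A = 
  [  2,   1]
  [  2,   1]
Yes

tr(A) = 3, det(A) = 0
Characteristic polynomial: λ² - tr(A)λ + det(A) = λ² - 3λ
λ² - 3λ = λ(λ - 3)
Eigenvalues: 3, 0
λ=0: alg. mult. = 1, geom. mult. = 2 - rank(A - (0)I) = 2 - 1 = 1
λ=3: alg. mult. = 1, geom. mult. = 2 - rank(A - (3)I) = 2 - 1 = 1
Sum of geometric multiplicities equals n, so A has n independent eigenvectors.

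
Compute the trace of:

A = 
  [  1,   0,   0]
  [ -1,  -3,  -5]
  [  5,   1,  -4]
-6

tr(A) = 1 + -3 + -4 = -6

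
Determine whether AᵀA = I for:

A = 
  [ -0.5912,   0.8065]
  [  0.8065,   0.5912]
Yes

AᵀA = 
  [  1,   0]
  [  0,   1]
≈ I (equal to I up to the 4-dp rounding of the entries)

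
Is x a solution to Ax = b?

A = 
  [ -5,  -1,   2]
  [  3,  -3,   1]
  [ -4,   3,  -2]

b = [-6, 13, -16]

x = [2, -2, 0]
No

Ax = [-8, 12, -14] ≠ b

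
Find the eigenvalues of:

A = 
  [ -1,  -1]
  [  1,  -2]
tr(A) = -3, det(A) = 3
Characteristic polynomial: λ² - tr(A)λ + det(A) = λ² + 3λ + 3
λ² + 3λ + 3 = 0  ⇒  λ = (-3 ± √((3)² - 4·(3)))/2 = (-3 ± √(-3))/2
  = (-3 + i√3)/2,  (-3 - i√3)/2

λ = (-3 + i√3)/2, (-3 - i√3)/2  (≈ -1.5 + 0.866i, -1.5 - 0.866i)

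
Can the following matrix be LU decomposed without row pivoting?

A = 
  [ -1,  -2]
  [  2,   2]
Yes.
A[1,1] = -1 ≠ 0, so Gaussian elimination proceeds without a row swap: multiplier ℓ₂₁ = (2)/(-1) = -2, and U[2,2] = 2 - (-2)(-2) = -2.
L = 
  [  1,   0]
  [ -2,   1]
U = 
  [ -1,  -2]
  [  0,  -2]
Check row 2 of LU: [(-2)(-1), (-2)(-2) + (-2)] = [2, 2] = row 2 of A ✓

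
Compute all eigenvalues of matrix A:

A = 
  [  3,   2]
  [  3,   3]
tr(A) = 6, det(A) = 3
Characteristic polynomial: λ² - tr(A)λ + det(A) = λ² - 6λ + 3
λ² - 6λ + 3 = 0  ⇒  λ = (6 ± √((-6)² - 4·(3)))/2 = (6 ± √(24))/2
  = 3 + √6,  3 - √6

λ = 3 + √6, 3 - √6  (≈ 5.449, 0.5505)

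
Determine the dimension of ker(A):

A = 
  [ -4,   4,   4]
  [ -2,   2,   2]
nullity(A) = 2

Row reduce:
R2 → R2 - (1/2)·R1
REF = 
  [ -4,   4,   4]
  [  0,   0,   0]
Pivot columns: 1 → 1 pivot.
rank(A) = 1, so nullity(A) = 3 - 1 = 2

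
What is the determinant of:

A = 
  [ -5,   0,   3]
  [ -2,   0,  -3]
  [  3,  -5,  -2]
105

Cofactor expansion along row 1:
det(A) = (-5)·((0)(-2) - (-3)(-5)) - (0)·((-2)(-2) - (-3)(3)) + (3)·((-2)(-5) - (0)(3))
  = (-5)(-15) - (0)(13) + (3)(10)
  = 105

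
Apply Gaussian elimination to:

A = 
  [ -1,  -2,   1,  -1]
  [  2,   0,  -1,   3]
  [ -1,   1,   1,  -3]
Row operations:
R2 → R2 + (2)·R1
R3 → R3 - (1)·R1
R3 → R3 + (3/4)·R2

Resulting echelon form:
REF = 
  [  -1,   -2,    1,   -1]
  [   0,   -4,    1,    1]
  [   0,    0,  3/4, -5/4]

Rank = 3 (number of non-zero pivot rows).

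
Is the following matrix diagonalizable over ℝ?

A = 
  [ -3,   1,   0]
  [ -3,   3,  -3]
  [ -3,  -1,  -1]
No

Characteristic polynomial: det(λI - A) = λ³ + λ² - 9λ - 24
By the rational root theorem any rational root is an integer dividing 24; none of those is a root, so p(λ) has no rational roots and hence (being an irreducible cubic) no repeated roots.
Discriminant of the cubic: Δ = -8571
Δ < 0 ⇒ one real eigenvalue and a complex-conjugate pair: λ ≈ 3.511, -2.255 + 1.323i, -2.255 - 1.323i
Has complex eigenvalues (not diagonalizable over ℝ).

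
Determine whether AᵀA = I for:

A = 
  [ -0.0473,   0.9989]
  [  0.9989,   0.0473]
Yes

AᵀA = 
  [  1,   0]
  [  0,   1]
≈ I (equal to I up to the 4-dp rounding of the entries)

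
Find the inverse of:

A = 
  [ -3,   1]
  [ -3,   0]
det(A) = (-3)(0) - (1)(-3) = 3
For a 2×2 matrix, A⁻¹ = (1/det(A)) · [[d, -b], [-c, a]]
    = (1/3) · [[0, -1], [3, -3]]

A⁻¹ = 
  [   0, -1/3]
  [   1,   -1]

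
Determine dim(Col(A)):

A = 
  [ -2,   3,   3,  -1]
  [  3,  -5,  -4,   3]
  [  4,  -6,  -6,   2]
Row reduce:
R2 → R2 + (3/2)·R1
R3 → R3 + (2)·R1
REF = 
  [  -2,    3,    3,   -1]
  [   0, -1/2,  1/2,  3/2]
  [   0,    0,    0,    0]
Pivot columns: 1, 2 → 2 pivots.
dim(Col(A)) = number of pivot columns = 2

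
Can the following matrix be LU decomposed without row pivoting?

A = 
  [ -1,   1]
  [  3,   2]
Yes.
A[1,1] = -1 ≠ 0, so Gaussian elimination proceeds without a row swap: multiplier ℓ₂₁ = (3)/(-1) = -3, and U[2,2] = 2 - (-3)(1) = 5.
L = 
  [  1,   0]
  [ -3,   1]
U = 
  [ -1,   1]
  [  0,   5]
Check row 2 of LU: [(-3)(-1), (-3)(1) + 5] = [3, 2] = row 2 of A ✓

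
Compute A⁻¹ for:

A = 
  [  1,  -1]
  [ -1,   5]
det(A) = (1)(5) - (-1)(-1) = 4
For a 2×2 matrix, A⁻¹ = (1/det(A)) · [[d, -b], [-c, a]]
    = (1/4) · [[5, 1], [1, 1]]

A⁻¹ = 
  [5/4, 1/4]
  [1/4, 1/4]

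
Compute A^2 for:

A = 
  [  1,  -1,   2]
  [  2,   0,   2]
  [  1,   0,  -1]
A² = A·A:
A²[1,1] = (1)(1) + (-1)(2) + (2)(1) = 1
A²[1,2] = (1)(-1) + (-1)(0) + (2)(0) = -1
A²[1,3] = (1)(2) + (-1)(2) + (2)(-1) = -2
A²[2,1] = (2)(1) + (0)(2) + (2)(1) = 4
A²[2,2] = (2)(-1) + (0)(0) + (2)(0) = -2
A²[2,3] = (2)(2) + (0)(2) + (2)(-1) = 2
A²[3,1] = (1)(1) + (0)(2) + (-1)(1) = 0
A²[3,2] = (1)(-1) + (0)(0) + (-1)(0) = -1
A²[3,3] = (1)(2) + (0)(2) + (-1)(-1) = 3
A² = 
  [  1,  -1,  -2]
  [  4,  -2,   2]
  [  0,  -1,   3]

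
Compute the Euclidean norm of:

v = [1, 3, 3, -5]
6.633

||v||₂ = √((1)² + (3)² + (3)² + (-5)²) = √44 = 6.633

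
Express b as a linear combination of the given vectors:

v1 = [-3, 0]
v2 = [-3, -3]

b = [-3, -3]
c1 = 0, c2 = 1

b = 0·v1 + 1·v2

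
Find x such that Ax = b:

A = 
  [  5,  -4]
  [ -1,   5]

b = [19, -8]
x = [3, -1]

Row reduce the augmented matrix [A|b]:
R2 → R2 + (1/5)·R1
REF = 
  [    5,    -4,    19]
  [    0,  21/5, -21/5]

Back-substitution:
x₂ = (-21/5) / (21/5) = -1
x₁ = (19 - (-4)(-1)) / 5 = 3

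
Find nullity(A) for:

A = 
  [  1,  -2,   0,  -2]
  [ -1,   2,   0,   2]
nullity(A) = 3

Row reduce:
R2 → R2 + (1)·R1
REF = 
  [  1,  -2,   0,  -2]
  [  0,   0,   0,   0]
Pivot columns: 1 → 1 pivot.
rank(A) = 1, so nullity(A) = 4 - 1 = 3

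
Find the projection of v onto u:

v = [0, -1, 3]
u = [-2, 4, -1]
proj_u(v) = [2/3, -4/3, 1/3]

v·u = (0)(-2) + (-1)(4) + (3)(-1) = -7
u·u = (-2)² + (4)² + (-1)² = 21
proj_u(v) = (v·u / u·u) × u = (-7/21) × u = (-1/3) × u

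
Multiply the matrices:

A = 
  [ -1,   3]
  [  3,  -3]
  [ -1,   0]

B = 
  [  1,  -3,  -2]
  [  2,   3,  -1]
A is 3×2 and B is 2×3, so AB is 3×3. Each entry is (row of A)·(column of B):
AB[1,1] = (-1)(1) + (3)(2) = 5
AB[1,2] = (-1)(-3) + (3)(3) = 12
AB[1,3] = (-1)(-2) + (3)(-1) = -1
AB[2,1] = (3)(1) + (-3)(2) = -3
AB[2,2] = (3)(-3) + (-3)(3) = -18
AB[2,3] = (3)(-2) + (-3)(-1) = -3
AB[3,1] = (-1)(1) + (0)(2) = -1
AB[3,2] = (-1)(-3) + (0)(3) = 3
AB[3,3] = (-1)(-2) + (0)(-1) = 2

AB = 
  [  5,  12,  -1]
  [ -3, -18,  -3]
  [ -1,   3,   2]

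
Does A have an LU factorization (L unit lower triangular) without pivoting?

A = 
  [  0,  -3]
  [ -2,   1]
No.
A[1,1] = 0 but A[2,1] = -2 ≠ 0. Any LU with L unit lower triangular has (LU)[1,1] = U[1,1] and (LU)[2,1] = L[2,1]·U[1,1]; matching A forces U[1,1] = 0, which then forces (LU)[2,1] = 0 ≠ -2. A row swap (pivoting) is required.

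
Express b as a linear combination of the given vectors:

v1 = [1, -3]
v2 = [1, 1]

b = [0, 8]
c1 = -2, c2 = 2

b = -2·v1 + 2·v2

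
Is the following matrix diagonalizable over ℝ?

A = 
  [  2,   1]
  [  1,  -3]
Yes

tr(A) = -1, det(A) = -7
Characteristic polynomial: λ² - tr(A)λ + det(A) = λ² + λ - 7
λ² + λ - 7 = 0  ⇒  λ = (-1 ± √((1)² - 4·(-7)))/2 = (-1 ± √(29))/2
  = (-1 + √29)/2,  (-1 - √29)/2
Eigenvalues: (-1 + √29)/2, (-1 - √29)/2  (≈ 2.193, -3.193)
The two irrational eigenvalues are distinct (simple), so each has alg. mult. = geom. mult. = 1.
Sum of geometric multiplicities equals n, so A has n independent eigenvectors.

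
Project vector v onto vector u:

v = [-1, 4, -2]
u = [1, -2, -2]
proj_u(v) = [-5/9, 10/9, 10/9]

v·u = (-1)(1) + (4)(-2) + (-2)(-2) = -5
u·u = (1)² + (-2)² + (-2)² = 9
proj_u(v) = (v·u / u·u) × u = (-5/9) × u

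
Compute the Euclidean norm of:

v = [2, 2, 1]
3

||v||₂ = √((2)² + (2)² + (1)²) = √9 = 3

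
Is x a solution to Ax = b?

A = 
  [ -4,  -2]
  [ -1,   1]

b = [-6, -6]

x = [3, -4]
No

Ax = [-4, -7] ≠ b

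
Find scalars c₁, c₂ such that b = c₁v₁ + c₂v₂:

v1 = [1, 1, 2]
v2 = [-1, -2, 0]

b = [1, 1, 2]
c1 = 1, c2 = 0

b = 1·v1 + 0·v2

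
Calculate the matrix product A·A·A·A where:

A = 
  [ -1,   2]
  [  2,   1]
A² = A·A:
A²[1,1] = (-1)(-1) + (2)(2) = 5
A²[1,2] = (-1)(2) + (2)(1) = 0
A²[2,1] = (2)(-1) + (1)(2) = 0
A²[2,2] = (2)(2) + (1)(1) = 5
A² = 
  [  5,   0]
  [  0,   5]

A^3 = A^2·A:
A^3[1,1] = (5)(-1) + (0)(2) = -5
A^3[1,2] = (5)(2) + (0)(1) = 10
A^3[2,1] = (0)(-1) + (5)(2) = 10
A^3[2,2] = (0)(2) + (5)(1) = 5
A^3 = 
  [ -5,  10]
  [ 10,   5]

A^4 = A^3·A:
A^4[1,1] = (-5)(-1) + (10)(2) = 25
A^4[1,2] = (-5)(2) + (10)(1) = 0
A^4[2,1] = (10)(-1) + (5)(2) = 0
A^4[2,2] = (10)(2) + (5)(1) = 25
A^4 = 
  [ 25,   0]
  [  0,  25]

Therefore
A^4 = 
  [ 25,   0]
  [  0,  25]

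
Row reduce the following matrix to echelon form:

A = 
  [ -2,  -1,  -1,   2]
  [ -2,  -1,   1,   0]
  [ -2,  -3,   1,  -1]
Row operations:
R2 → R2 - (1)·R1
R3 → R3 - (1)·R1
Swap R2 ↔ R3

Resulting echelon form:
REF = 
  [ -2,  -1,  -1,   2]
  [  0,  -2,   2,  -3]
  [  0,   0,   2,  -2]

Rank = 3 (number of non-zero pivot rows).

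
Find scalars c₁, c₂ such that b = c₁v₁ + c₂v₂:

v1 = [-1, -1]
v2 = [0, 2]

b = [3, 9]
c1 = -3, c2 = 3

b = -3·v1 + 3·v2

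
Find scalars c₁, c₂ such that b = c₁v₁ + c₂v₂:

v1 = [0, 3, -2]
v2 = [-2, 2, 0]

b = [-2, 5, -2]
c1 = 1, c2 = 1

b = 1·v1 + 1·v2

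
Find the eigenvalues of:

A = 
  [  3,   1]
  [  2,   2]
tr(A) = 5, det(A) = 4
Characteristic polynomial: λ² - tr(A)λ + det(A) = λ² - 5λ + 4
λ² - 5λ + 4 = (λ - 1)(λ - 4)

λ = 4, 1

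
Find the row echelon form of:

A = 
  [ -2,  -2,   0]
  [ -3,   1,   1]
Row operations:
R2 → R2 - (3/2)·R1

Resulting echelon form:
REF = 
  [ -2,  -2,   0]
  [  0,   4,   1]

Rank = 2 (number of non-zero pivot rows).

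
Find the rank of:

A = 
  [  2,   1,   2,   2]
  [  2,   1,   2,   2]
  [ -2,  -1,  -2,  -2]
rank(A) = 1

Row reduce:
R2 → R2 - (1)·R1
R3 → R3 + (1)·R1
REF = 
  [  2,   1,   2,   2]
  [  0,   0,   0,   0]
  [  0,   0,   0,   0]
Pivot columns: 1 → 1 pivot.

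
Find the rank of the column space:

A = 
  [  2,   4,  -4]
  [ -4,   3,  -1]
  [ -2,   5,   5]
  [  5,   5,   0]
Row reduce:
R2 → R2 + (2)·R1
R3 → R3 + (1)·R1
R4 → R4 - (5/2)·R1
R3 → R3 - (9/11)·R2
R4 → R4 + (5/11)·R2
R4 → R4 - (65/92)·R3
REF = 
  [    2,     4,    -4]
  [    0,    11,    -9]
  [    0,     0, 92/11]
  [    0,     0,     0]
Pivot columns: 1, 2, 3 → 3 pivots.
dim(Col(A)) = number of pivot columns = 3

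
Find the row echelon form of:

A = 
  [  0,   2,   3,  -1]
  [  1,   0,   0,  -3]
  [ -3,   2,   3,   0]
Row operations:
Swap R1 ↔ R2
R3 → R3 + (3)·R1
R3 → R3 - (1)·R2

Resulting echelon form:
REF = 
  [  1,   0,   0,  -3]
  [  0,   2,   3,  -1]
  [  0,   0,   0,  -8]

Rank = 3 (number of non-zero pivot rows).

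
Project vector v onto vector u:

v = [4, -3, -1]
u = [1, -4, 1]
v·u = (4)(1) + (-3)(-4) + (-1)(1) = 15
u·u = (1)² + (-4)² + (1)² = 18
proj_u(v) = (v·u / u·u) × u = (15/18) × u = (5/6) × u

proj_u(v) = [5/6, -10/3, 5/6]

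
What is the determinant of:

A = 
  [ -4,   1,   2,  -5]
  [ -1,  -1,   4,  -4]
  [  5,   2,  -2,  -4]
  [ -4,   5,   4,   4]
1158

Cofactor expansion along row 1: det(A) = a₁₁M₁₁ - a₁₂M₁₂ + a₁₃M₁₃ - a₁₄M₁₄

M₁₁ = det[[-1, 4, -4]; [2, -2, -4]; [5, 4, 4]]
  = (-1)·((-2)(4) - (-4)(4)) - (4)·((2)(4) - (-4)(5)) + (-4)·((2)(4) - (-2)(5))
  = (-1)(8) - (4)(28) + (-4)(18)
  = -192
M₁₂ = det[[-1, 4, -4]; [5, -2, -4]; [-4, 4, 4]]
  = (-1)·((-2)(4) - (-4)(4)) - (4)·((5)(4) - (-4)(-4)) + (-4)·((5)(4) - (-2)(-4))
  = (-1)(8) - (4)(4) + (-4)(12)
  = -72
M₁₃ = det[[-1, -1, -4]; [5, 2, -4]; [-4, 5, 4]]
  = (-1)·((2)(4) - (-4)(5)) - (-1)·((5)(4) - (-4)(-4)) + (-4)·((5)(5) - (2)(-4))
  = (-1)(28) - (-1)(4) + (-4)(33)
  = -156
M₁₄ = det[[-1, -1, 4]; [5, 2, -2]; [-4, 5, 4]]
  = (-1)·((2)(4) - (-2)(5)) - (-1)·((5)(4) - (-2)(-4)) + (4)·((5)(5) - (2)(-4))
  = (-1)(18) - (-1)(12) + (4)(33)
  = 126

det(A) = (-4)(-192) - (1)(-72) + (2)(-156) - (-5)(126) = 1158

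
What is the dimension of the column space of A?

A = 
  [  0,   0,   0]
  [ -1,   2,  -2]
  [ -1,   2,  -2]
dim(Col(A)) = 1

Row reduce:
Swap R1 ↔ R2
R3 → R3 - (1)·R1
REF = 
  [ -1,   2,  -2]
  [  0,   0,   0]
  [  0,   0,   0]
Pivot columns: 1 → 1 pivot.
dim(Col(A)) = number of pivot columns = 1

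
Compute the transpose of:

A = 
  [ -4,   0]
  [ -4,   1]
Aᵀ = 
  [ -4,  -4]
  [  0,   1]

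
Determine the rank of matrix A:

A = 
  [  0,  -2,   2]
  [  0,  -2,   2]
Row reduce:
R2 → R2 - (1)·R1
REF = 
  [  0,  -2,   2]
  [  0,   0,   0]
Pivot columns: 2 → 1 pivot.

rank(A) = 1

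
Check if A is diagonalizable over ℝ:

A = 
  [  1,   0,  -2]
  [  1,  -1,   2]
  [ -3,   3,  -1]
Yes

Characteristic polynomial: det(λI - A) = λ³ + λ² - 13λ + 5
By the rational root theorem any rational root is an integer dividing 5; none of those is a root, so p(λ) has no rational roots and hence (being an irreducible cubic) no repeated roots.
Discriminant of the cubic: Δ = 7092
Δ > 0 ⇒ three distinct real eigenvalues: λ ≈ -4.297, 0.402, 2.894
Three distinct real eigenvalues, so A has 3 independent eigenvectors.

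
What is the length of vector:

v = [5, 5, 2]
7.348

||v||₂ = √((5)² + (5)² + (2)²) = √54 = 7.348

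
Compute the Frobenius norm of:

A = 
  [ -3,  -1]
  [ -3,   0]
||A||_F = 4.359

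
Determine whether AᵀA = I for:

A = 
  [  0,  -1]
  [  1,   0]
Yes

AᵀA = 
  [  1,   0]
  [  0,   1]
= I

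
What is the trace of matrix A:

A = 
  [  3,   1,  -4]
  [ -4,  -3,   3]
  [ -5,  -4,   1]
1

tr(A) = 3 + -3 + 1 = 1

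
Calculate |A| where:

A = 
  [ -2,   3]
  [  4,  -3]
-6

For a 2×2 matrix, det = ad - bc = (-2)(-3) - (3)(4) = -6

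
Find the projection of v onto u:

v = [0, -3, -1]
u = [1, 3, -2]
proj_u(v) = [-1/2, -3/2, 1]

v·u = (0)(1) + (-3)(3) + (-1)(-2) = -7
u·u = (1)² + (3)² + (-2)² = 14
proj_u(v) = (v·u / u·u) × u = (-7/14) × u = (-1/2) × u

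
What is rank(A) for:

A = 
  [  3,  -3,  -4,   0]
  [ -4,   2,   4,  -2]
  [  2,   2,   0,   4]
Row reduce:
R2 → R2 + (4/3)·R1
R3 → R3 - (2/3)·R1
R3 → R3 + (2)·R2
REF = 
  [   3,   -3,   -4,    0]
  [   0,   -2, -4/3,   -2]
  [   0,    0,    0,    0]
Pivot columns: 1, 2 → 2 pivots.

rank(A) = 2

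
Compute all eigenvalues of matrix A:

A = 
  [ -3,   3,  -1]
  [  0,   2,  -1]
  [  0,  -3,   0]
λ = -1, 3, -3

Characteristic polynomial: det(λI - A) = λ³ + λ² - 9λ - 9
Testing integer divisors of the constant term: p(-1) = 0, so (λ + 1) is a factor:
p(λ) = (λ + 1)(λ² - 9)
λ² - 9 = (λ + 3)(λ - 3)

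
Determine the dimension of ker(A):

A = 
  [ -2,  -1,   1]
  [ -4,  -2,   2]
nullity(A) = 2

Row reduce:
R2 → R2 - (2)·R1
REF = 
  [ -2,  -1,   1]
  [  0,   0,   0]
Pivot columns: 1 → 1 pivot.
rank(A) = 1, so nullity(A) = 3 - 1 = 2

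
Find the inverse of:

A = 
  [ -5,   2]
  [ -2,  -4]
det(A) = (-5)(-4) - (2)(-2) = 24
For a 2×2 matrix, A⁻¹ = (1/det(A)) · [[d, -b], [-c, a]]
    = (1/24) · [[-4, -2], [2, -5]]

A⁻¹ = 
  [ -1/6, -1/12]
  [ 1/12, -5/24]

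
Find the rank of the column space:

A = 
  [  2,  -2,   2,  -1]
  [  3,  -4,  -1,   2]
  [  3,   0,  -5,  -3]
dim(Col(A)) = 3

Row reduce:
R2 → R2 - (3/2)·R1
R3 → R3 - (3/2)·R1
R3 → R3 + (3)·R2
REF = 
  [  2,  -2,   2,  -1]
  [  0,  -1,  -4, 7/2]
  [  0,   0, -20,   9]
Pivot columns: 1, 2, 3 → 3 pivots.
dim(Col(A)) = number of pivot columns = 3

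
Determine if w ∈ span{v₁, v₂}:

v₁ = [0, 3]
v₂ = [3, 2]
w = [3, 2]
Yes

Form the augmented matrix and row-reduce:
[v₁|v₂|w] = 
  [  0,   3,   3]
  [  3,   2,   2]
Swap R1 ↔ R2
REF = 
  [  3,   2,   2]
  [  0,   3,   3]

No row of the form [0 0 | nonzero], so the system is consistent. Back-substitution gives c₁ = 0, c₂ = 1: w = (0)·v₁ + (1)·v₂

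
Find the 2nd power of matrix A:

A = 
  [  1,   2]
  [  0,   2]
A² = A·A:
A²[1,1] = (1)(1) + (2)(0) = 1
A²[1,2] = (1)(2) + (2)(2) = 6
A²[2,1] = (0)(1) + (2)(0) = 0
A²[2,2] = (0)(2) + (2)(2) = 4
A² = 
  [  1,   6]
  [  0,   4]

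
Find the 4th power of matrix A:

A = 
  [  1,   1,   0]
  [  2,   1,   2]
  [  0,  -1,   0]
A^4 = 
  [ 13,   6,   6]
  [ 12,   7,   6]
  [ -6,  -3,  -2]

A² = A·A:
A²[1,1] = (1)(1) + (1)(2) + (0)(0) = 3
A²[1,2] = (1)(1) + (1)(1) + (0)(-1) = 2
A²[1,3] = (1)(0) + (1)(2) + (0)(0) = 2
A²[2,1] = (2)(1) + (1)(2) + (2)(0) = 4
A²[2,2] = (2)(1) + (1)(1) + (2)(-1) = 1
A²[2,3] = (2)(0) + (1)(2) + (2)(0) = 2
A²[3,1] = (0)(1) + (-1)(2) + (0)(0) = -2
A²[3,2] = (0)(1) + (-1)(1) + (0)(-1) = -1
A²[3,3] = (0)(0) + (-1)(2) + (0)(0) = -2
A² = 
  [  3,   2,   2]
  [  4,   1,   2]
  [ -2,  -1,  -2]

A^3 = A^2·A:
A^3[1,1] = (3)(1) + (2)(2) + (2)(0) = 7
A^3[1,2] = (3)(1) + (2)(1) + (2)(-1) = 3
A^3[1,3] = (3)(0) + (2)(2) + (2)(0) = 4
A^3[2,1] = (4)(1) + (1)(2) + (2)(0) = 6
A^3[2,2] = (4)(1) + (1)(1) + (2)(-1) = 3
A^3[2,3] = (4)(0) + (1)(2) + (2)(0) = 2
A^3[3,1] = (-2)(1) + (-1)(2) + (-2)(0) = -4
A^3[3,2] = (-2)(1) + (-1)(1) + (-2)(-1) = -1
A^3[3,3] = (-2)(0) + (-1)(2) + (-2)(0) = -2
A^3 = 
  [  7,   3,   4]
  [  6,   3,   2]
  [ -4,  -1,  -2]

A^4 = A^3·A:
A^4[1,1] = (7)(1) + (3)(2) + (4)(0) = 13
A^4[1,2] = (7)(1) + (3)(1) + (4)(-1) = 6
A^4[1,3] = (7)(0) + (3)(2) + (4)(0) = 6
A^4[2,1] = (6)(1) + (3)(2) + (2)(0) = 12
A^4[2,2] = (6)(1) + (3)(1) + (2)(-1) = 7
A^4[2,3] = (6)(0) + (3)(2) + (2)(0) = 6
A^4[3,1] = (-4)(1) + (-1)(2) + (-2)(0) = -6
A^4[3,2] = (-4)(1) + (-1)(1) + (-2)(-1) = -3
A^4[3,3] = (-4)(0) + (-1)(2) + (-2)(0) = -2
A^4 = 
  [ 13,   6,   6]
  [ 12,   7,   6]
  [ -6,  -3,  -2]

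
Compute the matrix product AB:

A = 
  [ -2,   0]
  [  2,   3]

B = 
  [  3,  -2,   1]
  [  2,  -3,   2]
AB = 
  [ -6,   4,  -2]
  [ 12, -13,   8]

A is 2×2 and B is 2×3, so AB is 2×3. Each entry is (row of A)·(column of B):
AB[1,1] = (-2)(3) + (0)(2) = -6
AB[1,2] = (-2)(-2) + (0)(-3) = 4
AB[1,3] = (-2)(1) + (0)(2) = -2
AB[2,1] = (2)(3) + (3)(2) = 12
AB[2,2] = (2)(-2) + (3)(-3) = -13
AB[2,3] = (2)(1) + (3)(2) = 8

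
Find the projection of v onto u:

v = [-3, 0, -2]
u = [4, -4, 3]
proj_u(v) = [-72/41, 72/41, -54/41]

v·u = (-3)(4) + (0)(-4) + (-2)(3) = -18
u·u = (4)² + (-4)² + (3)² = 41
proj_u(v) = (v·u / u·u) × u = (-18/41) × u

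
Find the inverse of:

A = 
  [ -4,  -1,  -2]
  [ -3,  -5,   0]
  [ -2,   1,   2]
det(A) = (-4)·((-5)(2) - (0)(1)) - (-1)·((-3)(2) - (0)(-2)) + (-2)·((-3)(1) - (-5)(-2))
  = (-4)(-10) - (-1)(-6) + (-2)(-13)
  = 60
det(A) = 60 ≠ 0, so A is invertible.

Cofactors Cᵢⱼ = (-1)ⁱ⁺ʲ·Mᵢⱼ:
C = 
  [-10,   6, -13]
  [  0, -12,   6]
  [-10,   6,  17]

adj(A) = Cᵀ:
adj(A) = 
  [-10,   0, -10]
  [  6, -12,   6]
  [-13,   6,  17]

A⁻¹ = (1/60) · adj(A):
A⁻¹ = 
  [  -1/6,      0,   -1/6]
  [  1/10,   -1/5,   1/10]
  [-13/60,   1/10,  17/60]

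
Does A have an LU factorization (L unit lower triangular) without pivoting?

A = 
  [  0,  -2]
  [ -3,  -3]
No.
A[1,1] = 0 but A[2,1] = -3 ≠ 0. Any LU with L unit lower triangular has (LU)[1,1] = U[1,1] and (LU)[2,1] = L[2,1]·U[1,1]; matching A forces U[1,1] = 0, which then forces (LU)[2,1] = 0 ≠ -3. A row swap (pivoting) is required.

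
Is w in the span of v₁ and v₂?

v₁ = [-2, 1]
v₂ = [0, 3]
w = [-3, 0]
Yes

Form the augmented matrix and row-reduce:
[v₁|v₂|w] = 
  [ -2,   0,  -3]
  [  1,   3,   0]
R2 → R2 + (1/2)·R1
REF = 
  [  -2,    0,   -3]
  [   0,    3, -3/2]

No row of the form [0 0 | nonzero], so the system is consistent. Back-substitution gives c₁ = 3/2, c₂ = -1/2: w = (3/2)·v₁ + (-1/2)·v₂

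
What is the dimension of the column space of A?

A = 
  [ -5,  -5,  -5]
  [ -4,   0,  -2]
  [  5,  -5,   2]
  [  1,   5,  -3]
dim(Col(A)) = 3

Row reduce:
R2 → R2 - (4/5)·R1
R3 → R3 + (1)·R1
R4 → R4 + (1/5)·R1
R3 → R3 + (5/2)·R2
R4 → R4 - (1)·R2
R4 → R4 + (3)·R3
REF = 
  [ -5,  -5,  -5]
  [  0,   4,   2]
  [  0,   0,   2]
  [  0,   0,   0]
Pivot columns: 1, 2, 3 → 3 pivots.
dim(Col(A)) = number of pivot columns = 3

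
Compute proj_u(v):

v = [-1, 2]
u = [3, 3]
proj_u(v) = [1/2, 1/2]

v·u = (-1)(3) + (2)(3) = 3
u·u = (3)² + (3)² = 18
proj_u(v) = (v·u / u·u) × u = (3/18) × u = (1/6) × u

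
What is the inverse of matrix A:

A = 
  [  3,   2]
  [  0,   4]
det(A) = (3)(4) - (2)(0) = 12
For a 2×2 matrix, A⁻¹ = (1/det(A)) · [[d, -b], [-c, a]]
    = (1/12) · [[4, -2], [0, 3]]

A⁻¹ = 
  [ 1/3, -1/6]
  [   0,  1/4]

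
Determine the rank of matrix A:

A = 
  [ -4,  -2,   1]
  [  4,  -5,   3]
Row reduce:
R2 → R2 + (1)·R1
REF = 
  [ -4,  -2,   1]
  [  0,  -7,   4]
Pivot columns: 1, 2 → 2 pivots.

rank(A) = 2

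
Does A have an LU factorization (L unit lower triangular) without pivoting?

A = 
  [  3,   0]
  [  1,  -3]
Yes.
A[1,1] = 3 ≠ 0, so Gaussian elimination proceeds without a row swap: multiplier ℓ₂₁ = (1)/(3) = 1/3, and U[2,2] = -3 - (1/3)(0) = -3.
L = 
  [  1,   0]
  [1/3,   1]
U = 
  [  3,   0]
  [  0,  -3]
Check row 2 of LU: [(1/3)(3), (1/3)(0) + (-3)] = [1, -3] = row 2 of A ✓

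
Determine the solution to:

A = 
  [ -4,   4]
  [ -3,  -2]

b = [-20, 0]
Row reduce the augmented matrix [A|b]:
R2 → R2 - (3/4)·R1
REF = 
  [ -4,   4, -20]
  [  0,  -5,  15]

Back-substitution:
x₂ = 15 / (-5) = -3
x₁ = (-20 - (4)(-3)) / (-4) = 2

x = [2, -3]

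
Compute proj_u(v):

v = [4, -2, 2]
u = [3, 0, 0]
proj_u(v) = [4, 0, 0]

v·u = (4)(3) + (-2)(0) + (2)(0) = 12
u·u = (3)² + (0)² + (0)² = 9
proj_u(v) = (v·u / u·u) × u = (12/9) × u = (4/3) × u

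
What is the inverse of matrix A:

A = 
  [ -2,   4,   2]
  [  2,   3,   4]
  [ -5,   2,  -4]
det(A) = (-2)·((3)(-4) - (4)(2)) - (4)·((2)(-4) - (4)(-5)) + (2)·((2)(2) - (3)(-5))
  = (-2)(-20) - (4)(12) + (2)(19)
  = 30
det(A) = 30 ≠ 0, so A is invertible.

Cofactors Cᵢⱼ = (-1)ⁱ⁺ʲ·Mᵢⱼ:
C = 
  [-20, -12,  19]
  [ 20,  18, -16]
  [ 10,  12, -14]

adj(A) = Cᵀ:
adj(A) = 
  [-20,  20,  10]
  [-12,  18,  12]
  [ 19, -16, -14]

A⁻¹ = (1/30) · adj(A):
A⁻¹ = 
  [ -2/3,   2/3,   1/3]
  [ -2/5,   3/5,   2/5]
  [19/30, -8/15, -7/15]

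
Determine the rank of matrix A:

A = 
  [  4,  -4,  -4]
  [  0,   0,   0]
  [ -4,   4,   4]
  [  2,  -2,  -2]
rank(A) = 1

Row reduce:
R3 → R3 + (1)·R1
R4 → R4 - (1/2)·R1
REF = 
  [  4,  -4,  -4]
  [  0,   0,   0]
  [  0,   0,   0]
  [  0,   0,   0]
Pivot columns: 1 → 1 pivot.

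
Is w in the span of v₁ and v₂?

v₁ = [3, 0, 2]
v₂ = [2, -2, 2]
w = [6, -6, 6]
Yes

Form the augmented matrix and row-reduce:
[v₁|v₂|w] = 
  [  3,   2,   6]
  [  0,  -2,  -6]
  [  2,   2,   6]
R3 → R3 - (2/3)·R1
R3 → R3 + (1/3)·R2
REF = 
  [  3,   2,   6]
  [  0,  -2,  -6]
  [  0,   0,   0]

No row of the form [0 0 | nonzero], so the system is consistent. Back-substitution gives c₁ = 0, c₂ = 3: w = (0)·v₁ + (3)·v₂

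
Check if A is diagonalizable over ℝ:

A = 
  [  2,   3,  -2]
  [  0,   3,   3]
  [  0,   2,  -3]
Yes

Characteristic polynomial: det(λI - A) = λ³ - 2λ² - 15λ + 30
Testing integer divisors of the constant term: p(2) = 0, so (λ - 2) is a factor:
p(λ) = (λ - 2)(λ² - 15)
λ² - 15 = 0  ⇒  λ = (0 ± √((0)² - 4·(-15)))/2 = (0 ± √(60))/2
  = √15,  -√15
Eigenvalues: 2, √15, -√15  (≈ 2, 3.873, -3.873)
The two irrational eigenvalues are distinct (simple), so each has alg. mult. = geom. mult. = 1.
λ=2: alg. mult. = 1, geom. mult. = 3 - rank(A - (2)I) = 3 - 2 = 1
Sum of geometric multiplicities equals n, so A has n independent eigenvectors.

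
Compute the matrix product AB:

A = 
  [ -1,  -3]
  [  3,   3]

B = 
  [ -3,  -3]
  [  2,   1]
AB = 
  [ -3,   0]
  [ -3,  -6]

A is 2×2 and B is 2×2, so AB is 2×2. Each entry is (row of A)·(column of B):
AB[1,1] = (-1)(-3) + (-3)(2) = -3
AB[1,2] = (-1)(-3) + (-3)(1) = 0
AB[2,1] = (3)(-3) + (3)(2) = -3
AB[2,2] = (3)(-3) + (3)(1) = -6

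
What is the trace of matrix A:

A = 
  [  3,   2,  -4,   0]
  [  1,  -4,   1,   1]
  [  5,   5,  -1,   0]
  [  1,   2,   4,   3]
1

tr(A) = 3 + -4 + -1 + 3 = 1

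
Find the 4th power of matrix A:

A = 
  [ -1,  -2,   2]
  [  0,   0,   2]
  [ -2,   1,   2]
A^4 = 
  [ -3, -16,  18]
  [ -4,  12,  24]
  [-22,  16,  32]

A² = A·A:
A²[1,1] = (-1)(-1) + (-2)(0) + (2)(-2) = -3
A²[1,2] = (-1)(-2) + (-2)(0) + (2)(1) = 4
A²[1,3] = (-1)(2) + (-2)(2) + (2)(2) = -2
A²[2,1] = (0)(-1) + (0)(0) + (2)(-2) = -4
A²[2,2] = (0)(-2) + (0)(0) + (2)(1) = 2
A²[2,3] = (0)(2) + (0)(2) + (2)(2) = 4
A²[3,1] = (-2)(-1) + (1)(0) + (2)(-2) = -2
A²[3,2] = (-2)(-2) + (1)(0) + (2)(1) = 6
A²[3,3] = (-2)(2) + (1)(2) + (2)(2) = 2
A² = 
  [ -3,   4,  -2]
  [ -4,   2,   4]
  [ -2,   6,   2]

A^3 = A^2·A:
A^3[1,1] = (-3)(-1) + (4)(0) + (-2)(-2) = 7
A^3[1,2] = (-3)(-2) + (4)(0) + (-2)(1) = 4
A^3[1,3] = (-3)(2) + (4)(2) + (-2)(2) = -2
A^3[2,1] = (-4)(-1) + (2)(0) + (4)(-2) = -4
A^3[2,2] = (-4)(-2) + (2)(0) + (4)(1) = 12
A^3[2,3] = (-4)(2) + (2)(2) + (4)(2) = 4
A^3[3,1] = (-2)(-1) + (6)(0) + (2)(-2) = -2
A^3[3,2] = (-2)(-2) + (6)(0) + (2)(1) = 6
A^3[3,3] = (-2)(2) + (6)(2) + (2)(2) = 12
A^3 = 
  [  7,   4,  -2]
  [ -4,  12,   4]
  [ -2,   6,  12]

A^4 = A^3·A:
A^4[1,1] = (7)(-1) + (4)(0) + (-2)(-2) = -3
A^4[1,2] = (7)(-2) + (4)(0) + (-2)(1) = -16
A^4[1,3] = (7)(2) + (4)(2) + (-2)(2) = 18
A^4[2,1] = (-4)(-1) + (12)(0) + (4)(-2) = -4
A^4[2,2] = (-4)(-2) + (12)(0) + (4)(1) = 12
A^4[2,3] = (-4)(2) + (12)(2) + (4)(2) = 24
A^4[3,1] = (-2)(-1) + (6)(0) + (12)(-2) = -22
A^4[3,2] = (-2)(-2) + (6)(0) + (12)(1) = 16
A^4[3,3] = (-2)(2) + (6)(2) + (12)(2) = 32
A^4 = 
  [ -3, -16,  18]
  [ -4,  12,  24]
  [-22,  16,  32]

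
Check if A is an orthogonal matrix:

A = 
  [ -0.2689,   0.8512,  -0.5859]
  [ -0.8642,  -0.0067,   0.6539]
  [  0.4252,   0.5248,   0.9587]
No

AᵀA = 
  [  0.9999,   0,   0.0001]
  [  0,   1,   0]
  [  0.0001,   0,   1.6900]
≠ I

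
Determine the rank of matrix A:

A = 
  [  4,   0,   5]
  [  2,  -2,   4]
Row reduce:
R2 → R2 - (1/2)·R1
REF = 
  [  4,   0,   5]
  [  0,  -2, 3/2]
Pivot columns: 1, 2 → 2 pivots.

rank(A) = 2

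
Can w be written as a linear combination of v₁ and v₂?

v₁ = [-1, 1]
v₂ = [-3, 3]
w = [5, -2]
No

Form the augmented matrix and row-reduce:
[v₁|v₂|w] = 
  [ -1,  -3,   5]
  [  1,   3,  -2]
R2 → R2 + (1)·R1
REF = 
  [ -1,  -3,   5]
  [  0,   0,   3]

Row 2 reads [0 0 | 3], i.e. 0 = 3, so the system is inconsistent and w ∉ span{v₁, v₂}.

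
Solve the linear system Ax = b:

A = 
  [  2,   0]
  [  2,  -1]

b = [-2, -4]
Row reduce the augmented matrix [A|b]:
R2 → R2 - (1)·R1
REF = 
  [  2,   0,  -2]
  [  0,  -1,  -2]

Back-substitution:
x₂ = (-2) / (-1) = 2
x₁ = (-2 - (0)(2)) / 2 = -1

x = [-1, 2]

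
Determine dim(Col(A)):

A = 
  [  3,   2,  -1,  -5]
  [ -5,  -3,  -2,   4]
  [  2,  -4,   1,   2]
dim(Col(A)) = 3

Row reduce:
R2 → R2 + (5/3)·R1
R3 → R3 - (2/3)·R1
R3 → R3 + (16)·R2
REF = 
  [    3,     2,    -1,    -5]
  [    0,   1/3, -11/3, -13/3]
  [    0,     0,   -57,   -64]
Pivot columns: 1, 2, 3 → 3 pivots.
dim(Col(A)) = number of pivot columns = 3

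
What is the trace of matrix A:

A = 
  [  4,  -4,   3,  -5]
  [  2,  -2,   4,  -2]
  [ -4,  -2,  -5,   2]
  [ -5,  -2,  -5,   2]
-1

tr(A) = 4 + -2 + -5 + 2 = -1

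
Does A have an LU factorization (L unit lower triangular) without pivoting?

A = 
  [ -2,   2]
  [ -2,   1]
Yes.
A[1,1] = -2 ≠ 0, so Gaussian elimination proceeds without a row swap: multiplier ℓ₂₁ = (-2)/(-2) = 1, and U[2,2] = 1 - (1)(2) = -1.
L = 
  [  1,   0]
  [  1,   1]
U = 
  [ -2,   2]
  [  0,  -1]
Check row 2 of LU: [(1)(-2), (1)(2) + (-1)] = [-2, 1] = row 2 of A ✓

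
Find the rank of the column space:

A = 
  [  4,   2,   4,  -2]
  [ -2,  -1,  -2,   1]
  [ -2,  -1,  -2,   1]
dim(Col(A)) = 1

Row reduce:
R2 → R2 + (1/2)·R1
R3 → R3 + (1/2)·R1
REF = 
  [  4,   2,   4,  -2]
  [  0,   0,   0,   0]
  [  0,   0,   0,   0]
Pivot columns: 1 → 1 pivot.
dim(Col(A)) = number of pivot columns = 1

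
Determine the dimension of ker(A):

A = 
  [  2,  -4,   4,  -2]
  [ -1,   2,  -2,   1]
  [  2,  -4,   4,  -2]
nullity(A) = 3

Row reduce:
R2 → R2 + (1/2)·R1
R3 → R3 - (1)·R1
REF = 
  [  2,  -4,   4,  -2]
  [  0,   0,   0,   0]
  [  0,   0,   0,   0]
Pivot columns: 1 → 1 pivot.
rank(A) = 1, so nullity(A) = 4 - 1 = 3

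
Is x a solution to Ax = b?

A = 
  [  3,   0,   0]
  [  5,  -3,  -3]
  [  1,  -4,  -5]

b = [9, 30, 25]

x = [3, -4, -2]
No

Ax = [9, 33, 29] ≠ b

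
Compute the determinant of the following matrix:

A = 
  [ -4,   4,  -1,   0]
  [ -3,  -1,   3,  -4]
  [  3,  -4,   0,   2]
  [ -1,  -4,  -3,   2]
168

Cofactor expansion along row 1: det(A) = a₁₁M₁₁ - a₁₂M₁₂ + a₁₃M₁₃ - a₁₄M₁₄

M₁₁ = det[[-1, 3, -4]; [-4, 0, 2]; [-4, -3, 2]]
  = (-1)·((0)(2) - (2)(-3)) - (3)·((-4)(2) - (2)(-4)) + (-4)·((-4)(-3) - (0)(-4))
  = (-1)(6) - (3)(0) + (-4)(12)
  = -54
M₁₂ = det[[-3, 3, -4]; [3, 0, 2]; [-1, -3, 2]]
  = (-3)·((0)(2) - (2)(-3)) - (3)·((3)(2) - (2)(-1)) + (-4)·((3)(-3) - (0)(-1))
  = (-3)(6) - (3)(8) + (-4)(-9)
  = -6
M₁₃ = det[[-3, -1, -4]; [3, -4, 2]; [-1, -4, 2]]
  = (-3)·((-4)(2) - (2)(-4)) - (-1)·((3)(2) - (2)(-1)) + (-4)·((3)(-4) - (-4)(-1))
  = (-3)(0) - (-1)(8) + (-4)(-16)
  = 72
M₁₄ = det[[-3, -1, 3]; [3, -4, 0]; [-1, -4, -3]]
  = (-3)·((-4)(-3) - (0)(-4)) - (-1)·((3)(-3) - (0)(-1)) + (3)·((3)(-4) - (-4)(-1))
  = (-3)(12) - (-1)(-9) + (3)(-16)
  = -93

det(A) = (-4)(-54) - (4)(-6) + (-1)(72) - (0)(-93) = 168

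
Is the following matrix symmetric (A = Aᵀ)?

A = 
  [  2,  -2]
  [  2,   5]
No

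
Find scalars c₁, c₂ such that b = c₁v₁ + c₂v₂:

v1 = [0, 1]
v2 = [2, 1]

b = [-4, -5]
c1 = -3, c2 = -2

b = -3·v1 + -2·v2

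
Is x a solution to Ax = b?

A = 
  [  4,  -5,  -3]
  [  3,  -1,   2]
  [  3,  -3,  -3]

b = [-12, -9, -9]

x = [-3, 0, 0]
Yes

Ax = [-12, -9, -9] = b ✓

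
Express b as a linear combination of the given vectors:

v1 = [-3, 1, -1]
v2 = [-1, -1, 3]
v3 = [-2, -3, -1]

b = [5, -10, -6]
c1 = -3, c2 = -2, c3 = 3

b = -3·v1 + -2·v2 + 3·v3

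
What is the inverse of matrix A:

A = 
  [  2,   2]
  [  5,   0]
det(A) = (2)(0) - (2)(5) = -10
For a 2×2 matrix, A⁻¹ = (1/det(A)) · [[d, -b], [-c, a]]
    = (-1/10) · [[0, -2], [-5, 2]]

A⁻¹ = 
  [   0,  1/5]
  [ 1/2, -1/5]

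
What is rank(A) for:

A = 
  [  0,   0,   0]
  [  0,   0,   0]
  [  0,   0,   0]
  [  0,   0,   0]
Row reduce:
(no row operations needed)
REF = 
  [  0,   0,   0]
  [  0,   0,   0]
  [  0,   0,   0]
  [  0,   0,   0]
Pivot columns: none → 0 pivots.

rank(A) = 0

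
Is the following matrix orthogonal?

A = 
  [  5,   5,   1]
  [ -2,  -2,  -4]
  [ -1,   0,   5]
No

AᵀA = 
  [ 30,  29,   8]
  [ 29,  29,  13]
  [  8,  13,  42]
≠ I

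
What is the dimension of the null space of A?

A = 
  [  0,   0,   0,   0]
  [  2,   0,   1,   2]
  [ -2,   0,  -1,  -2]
nullity(A) = 3

Row reduce:
Swap R1 ↔ R2
R3 → R3 + (1)·R1
REF = 
  [  2,   0,   1,   2]
  [  0,   0,   0,   0]
  [  0,   0,   0,   0]
Pivot columns: 1 → 1 pivot.
rank(A) = 1, so nullity(A) = 4 - 1 = 3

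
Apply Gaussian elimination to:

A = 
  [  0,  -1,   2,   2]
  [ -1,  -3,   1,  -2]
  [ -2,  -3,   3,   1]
Row operations:
Swap R1 ↔ R2
R3 → R3 - (2)·R1
R3 → R3 + (3)·R2

Resulting echelon form:
REF = 
  [ -1,  -3,   1,  -2]
  [  0,  -1,   2,   2]
  [  0,   0,   7,  11]

Rank = 3 (number of non-zero pivot rows).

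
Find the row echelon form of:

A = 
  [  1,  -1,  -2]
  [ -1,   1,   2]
Row operations:
R2 → R2 + (1)·R1

Resulting echelon form:
REF = 
  [  1,  -1,  -2]
  [  0,   0,   0]

Rank = 1 (number of non-zero pivot rows).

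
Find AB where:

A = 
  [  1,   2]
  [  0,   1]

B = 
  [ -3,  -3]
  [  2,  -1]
AB = 
  [  1,  -5]
  [  2,  -1]

A is 2×2 and B is 2×2, so AB is 2×2. Each entry is (row of A)·(column of B):
AB[1,1] = (1)(-3) + (2)(2) = 1
AB[1,2] = (1)(-3) + (2)(-1) = -5
AB[2,1] = (0)(-3) + (1)(2) = 2
AB[2,2] = (0)(-3) + (1)(-1) = -1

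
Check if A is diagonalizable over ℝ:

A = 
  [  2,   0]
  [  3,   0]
Yes

tr(A) = 2, det(A) = 0
Characteristic polynomial: λ² - tr(A)λ + det(A) = λ² - 2λ
λ² - 2λ = λ(λ - 2)
Eigenvalues: 2, 0
λ=0: alg. mult. = 1, geom. mult. = 2 - rank(A - (0)I) = 2 - 1 = 1
λ=2: alg. mult. = 1, geom. mult. = 2 - rank(A - (2)I) = 2 - 1 = 1
Sum of geometric multiplicities equals n, so A has n independent eigenvectors.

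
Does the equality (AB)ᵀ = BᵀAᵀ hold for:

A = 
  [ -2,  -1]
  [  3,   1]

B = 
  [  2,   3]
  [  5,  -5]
Yes

(AB)ᵀ = 
  [ -9,  11]
  [ -1,   4]

BᵀAᵀ = 
  [ -9,  11]
  [ -1,   4]

Both sides are equal — this is the standard identity (AB)ᵀ = BᵀAᵀ, which holds for all A, B.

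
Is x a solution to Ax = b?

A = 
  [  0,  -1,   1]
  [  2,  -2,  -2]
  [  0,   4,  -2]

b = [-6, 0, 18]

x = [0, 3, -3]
Yes

Ax = [-6, 0, 18] = b ✓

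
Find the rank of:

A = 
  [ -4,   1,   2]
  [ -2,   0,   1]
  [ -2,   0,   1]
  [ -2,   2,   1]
rank(A) = 2

Row reduce:
R2 → R2 - (1/2)·R1
R3 → R3 - (1/2)·R1
R4 → R4 - (1/2)·R1
R3 → R3 - (1)·R2
R4 → R4 + (3)·R2
REF = 
  [  -4,    1,    2]
  [   0, -1/2,    0]
  [   0,    0,    0]
  [   0,    0,    0]
Pivot columns: 1, 2 → 2 pivots.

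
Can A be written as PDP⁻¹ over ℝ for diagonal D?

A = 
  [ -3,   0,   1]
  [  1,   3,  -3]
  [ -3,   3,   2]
No

Characteristic polynomial: det(λI - A) = λ³ - 2λ² + 3λ + 33
By the rational root theorem any rational root is an integer dividing 33; none of those is a root, so p(λ) has no rational roots and hence (being an irreducible cubic) no repeated roots.
Discriminant of the cubic: Δ = -31983
Δ < 0 ⇒ one real eigenvalue and a complex-conjugate pair: λ ≈ 2.208 + 2.965i, 2.208 - 2.965i, -2.415
Has complex eigenvalues (not diagonalizable over ℝ).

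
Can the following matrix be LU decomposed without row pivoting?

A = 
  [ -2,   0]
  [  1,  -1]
Yes.
A[1,1] = -2 ≠ 0, so Gaussian elimination proceeds without a row swap: multiplier ℓ₂₁ = (1)/(-2) = -1/2, and U[2,2] = -1 - (-1/2)(0) = -1.
L = 
  [   1,    0]
  [-1/2,    1]
U = 
  [ -2,   0]
  [  0,  -1]
Check row 2 of LU: [(-1/2)(-2), (-1/2)(0) + (-1)] = [1, -1] = row 2 of A ✓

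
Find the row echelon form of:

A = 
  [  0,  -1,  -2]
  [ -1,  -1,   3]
Row operations:
Swap R1 ↔ R2

Resulting echelon form:
REF = 
  [ -1,  -1,   3]
  [  0,  -1,  -2]

Rank = 2 (number of non-zero pivot rows).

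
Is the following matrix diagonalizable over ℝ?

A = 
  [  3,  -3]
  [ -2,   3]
Yes

tr(A) = 6, det(A) = 3
Characteristic polynomial: λ² - tr(A)λ + det(A) = λ² - 6λ + 3
λ² - 6λ + 3 = 0  ⇒  λ = (6 ± √((-6)² - 4·(3)))/2 = (6 ± √(24))/2
  = 3 + √6,  3 - √6
Eigenvalues: 3 + √6, 3 - √6  (≈ 5.449, 0.5505)
The two irrational eigenvalues are distinct (simple), so each has alg. mult. = geom. mult. = 1.
Sum of geometric multiplicities equals n, so A has n independent eigenvectors.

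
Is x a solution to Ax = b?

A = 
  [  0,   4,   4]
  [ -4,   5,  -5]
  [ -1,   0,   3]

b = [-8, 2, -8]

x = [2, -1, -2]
No

Ax = [-12, -3, -8] ≠ b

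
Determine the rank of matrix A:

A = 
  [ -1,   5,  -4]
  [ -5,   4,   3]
Row reduce:
R2 → R2 - (5)·R1
REF = 
  [ -1,   5,  -4]
  [  0, -21,  23]
Pivot columns: 1, 2 → 2 pivots.

rank(A) = 2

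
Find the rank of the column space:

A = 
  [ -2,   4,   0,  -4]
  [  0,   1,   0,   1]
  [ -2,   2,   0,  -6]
Row reduce:
R3 → R3 - (1)·R1
R3 → R3 + (2)·R2
REF = 
  [ -2,   4,   0,  -4]
  [  0,   1,   0,   1]
  [  0,   0,   0,   0]
Pivot columns: 1, 2 → 2 pivots.
dim(Col(A)) = number of pivot columns = 2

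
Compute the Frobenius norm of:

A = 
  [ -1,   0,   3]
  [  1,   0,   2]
||A||_F = 3.873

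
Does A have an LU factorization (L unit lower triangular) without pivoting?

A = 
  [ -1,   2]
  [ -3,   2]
Yes.
A[1,1] = -1 ≠ 0, so Gaussian elimination proceeds without a row swap: multiplier ℓ₂₁ = (-3)/(-1) = 3, and U[2,2] = 2 - (3)(2) = -4.
L = 
  [  1,   0]
  [  3,   1]
U = 
  [ -1,   2]
  [  0,  -4]
Check row 2 of LU: [(3)(-1), (3)(2) + (-4)] = [-3, 2] = row 2 of A ✓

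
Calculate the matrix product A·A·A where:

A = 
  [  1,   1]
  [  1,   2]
A² = A·A:
A²[1,1] = (1)(1) + (1)(1) = 2
A²[1,2] = (1)(1) + (1)(2) = 3
A²[2,1] = (1)(1) + (2)(1) = 3
A²[2,2] = (1)(1) + (2)(2) = 5
A² = 
  [  2,   3]
  [  3,   5]

A^3 = A^2·A:
A^3[1,1] = (2)(1) + (3)(1) = 5
A^3[1,2] = (2)(1) + (3)(2) = 8
A^3[2,1] = (3)(1) + (5)(1) = 8
A^3[2,2] = (3)(1) + (5)(2) = 13
A^3 = 
  [  5,   8]
  [  8,  13]

Therefore
A^3 = 
  [  5,   8]
  [  8,  13]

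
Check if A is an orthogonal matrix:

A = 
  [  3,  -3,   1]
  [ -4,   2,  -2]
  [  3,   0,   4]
No

AᵀA = 
  [ 34, -17,  23]
  [-17,  13,  -7]
  [ 23,  -7,  21]
≠ I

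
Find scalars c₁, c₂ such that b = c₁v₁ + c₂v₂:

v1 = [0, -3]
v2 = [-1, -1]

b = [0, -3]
c1 = 1, c2 = 0

b = 1·v1 + 0·v2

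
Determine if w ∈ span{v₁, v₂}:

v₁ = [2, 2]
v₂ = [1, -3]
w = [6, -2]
Yes

Form the augmented matrix and row-reduce:
[v₁|v₂|w] = 
  [  2,   1,   6]
  [  2,  -3,  -2]
R2 → R2 - (1)·R1
REF = 
  [  2,   1,   6]
  [  0,  -4,  -8]

No row of the form [0 0 | nonzero], so the system is consistent. Back-substitution gives c₁ = 2, c₂ = 2: w = (2)·v₁ + (2)·v₂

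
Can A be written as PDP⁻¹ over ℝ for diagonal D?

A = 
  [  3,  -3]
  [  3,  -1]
No

tr(A) = 2, det(A) = 6
Characteristic polynomial: λ² - tr(A)λ + det(A) = λ² - 2λ + 6
λ² - 2λ + 6 = 0  ⇒  λ = (2 ± √((-2)² - 4·(6)))/2 = (2 ± √(-20))/2
  = 1 + i√5,  1 - i√5
Eigenvalues: 1 + i√5, 1 - i√5  (≈ 1 + 2.236i, 1 - 2.236i)
Has complex eigenvalues (not diagonalizable over ℝ).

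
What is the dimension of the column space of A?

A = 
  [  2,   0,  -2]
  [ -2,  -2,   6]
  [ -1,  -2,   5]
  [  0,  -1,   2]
dim(Col(A)) = 2

Row reduce:
R2 → R2 + (1)·R1
R3 → R3 + (1/2)·R1
R3 → R3 - (1)·R2
R4 → R4 - (1/2)·R2
REF = 
  [  2,   0,  -2]
  [  0,  -2,   4]
  [  0,   0,   0]
  [  0,   0,   0]
Pivot columns: 1, 2 → 2 pivots.
dim(Col(A)) = number of pivot columns = 2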